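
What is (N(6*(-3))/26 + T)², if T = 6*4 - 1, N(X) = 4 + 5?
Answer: 368449/676 ≈ 545.04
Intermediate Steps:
N(X) = 9
T = 23 (T = 24 - 1 = 23)
(N(6*(-3))/26 + T)² = (9/26 + 23)² = (607/26)² = 368449/676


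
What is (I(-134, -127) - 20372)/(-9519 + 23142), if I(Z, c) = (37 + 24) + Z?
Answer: -6815/4541 ≈ -1.5008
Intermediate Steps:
I(Z, c) = 61 + Z
(I(-134, -127) - 20372)/(-9519 + 23142) = ((61 - 134) - 20372)/(-9519 + 23142) = (-73 - 20372)/13623 = -20445*1/13623 = -6815/4541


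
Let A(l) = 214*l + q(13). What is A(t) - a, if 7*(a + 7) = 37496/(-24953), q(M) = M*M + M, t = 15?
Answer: 593744225/174671 ≈ 3399.2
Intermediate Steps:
q(M) = M + M² (q(M) = M² + M = M + M²)
a = -1260193/174671 (a = -7 + (37496/(-24953))/7 = -7 + (37496*(-1/24953))/7 = -7 + (⅐)*(-37496/24953) = -7 - 37496/174671 = -1260193/174671 ≈ -7.2147)
A(l) = 182 + 214*l (A(l) = 214*l + 13*(1 + 13) = 214*l + 13*14 = 214*l + 182 = 182 + 214*l)
A(t) - a = (182 + 214*15) - 1*(-1260193/174671) = (182 + 3210) + 1260193/174671 = 3392 + 1260193/174671 = 593744225/174671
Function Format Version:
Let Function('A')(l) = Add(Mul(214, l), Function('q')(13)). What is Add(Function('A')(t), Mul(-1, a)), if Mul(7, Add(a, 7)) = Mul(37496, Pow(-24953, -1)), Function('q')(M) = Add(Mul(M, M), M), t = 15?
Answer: Rational(593744225, 174671) ≈ 3399.2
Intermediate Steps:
Function('q')(M) = Add(M, Pow(M, 2)) (Function('q')(M) = Add(Pow(M, 2), M) = Add(M, Pow(M, 2)))
a = Rational(-1260193, 174671) (a = Add(-7, Mul(Rational(1, 7), Mul(37496, Pow(-24953, -1)))) = Add(-7, Mul(Rational(1, 7), Mul(37496, Rational(-1, 24953)))) = Add(-7, Mul(Rational(1, 7), Rational(-37496, 24953))) = Add(-7, Rational(-37496, 174671)) = Rational(-1260193, 174671) ≈ -7.2147)
Function('A')(l) = Add(182, Mul(214, l)) (Function('A')(l) = Add(Mul(214, l), Mul(13, Add(1, 13))) = Add(Mul(214, l), Mul(13, 14)) = Add(Mul(214, l), 182) = Add(182, Mul(214, l)))
Add(Function('A')(t), Mul(-1, a)) = Add(Add(182, Mul(214, 15)), Mul(-1, Rational(-1260193, 174671))) = Add(Add(182, 3210), Rational(1260193, 174671)) = Add(3392, Rational(1260193, 174671)) = Rational(593744225, 174671)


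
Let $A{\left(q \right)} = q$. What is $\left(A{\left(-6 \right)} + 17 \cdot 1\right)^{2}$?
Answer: $121$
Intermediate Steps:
$\left(A{\left(-6 \right)} + 17 \cdot 1\right)^{2} = \left(-6 + 17 \cdot 1\right)^{2} = \left(-6 + 17\right)^{2} = 11^{2} = 121$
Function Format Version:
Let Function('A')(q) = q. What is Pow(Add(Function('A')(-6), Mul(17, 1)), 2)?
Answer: 121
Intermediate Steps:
Pow(Add(Function('A')(-6), Mul(17, 1)), 2) = Pow(Add(-6, Mul(17, 1)), 2) = Pow(Add(-6, 17), 2) = Pow(11, 2) = 121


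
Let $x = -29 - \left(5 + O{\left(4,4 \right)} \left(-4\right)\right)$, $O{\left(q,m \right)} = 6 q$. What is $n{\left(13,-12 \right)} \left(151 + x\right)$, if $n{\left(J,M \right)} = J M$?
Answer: $-33228$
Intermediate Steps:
$x = 62$ ($x = -29 - \left(5 + 6 \cdot 4 \left(-4\right)\right) = -29 - \left(5 + 24 \left(-4\right)\right) = -29 - \left(5 - 96\right) = -29 - -91 = -29 + 91 = 62$)
$n{\left(13,-12 \right)} \left(151 + x\right) = 13 \left(-12\right) \left(151 + 62\right) = \left(-156\right) 213 = -33228$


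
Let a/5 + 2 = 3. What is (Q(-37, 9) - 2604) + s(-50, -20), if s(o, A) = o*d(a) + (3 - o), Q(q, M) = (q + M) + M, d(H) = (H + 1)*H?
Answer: -4070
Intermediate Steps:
a = 5 (a = -10 + 5*3 = -10 + 15 = 5)
d(H) = H*(1 + H) (d(H) = (1 + H)*H = H*(1 + H))
Q(q, M) = q + 2*M (Q(q, M) = (M + q) + M = q + 2*M)
s(o, A) = 3 + 29*o (s(o, A) = o*(5*(1 + 5)) + (3 - o) = o*(5*6) + (3 - o) = o*30 + (3 - o) = 30*o + (3 - o) = 3 + 29*o)
(Q(-37, 9) - 2604) + s(-50, -20) = ((-37 + 2*9) - 2604) + (3 + 29*(-50)) = ((-37 + 18) - 2604) + (3 - 1450) = (-19 - 2604) - 1447 = -2623 - 1447 = -4070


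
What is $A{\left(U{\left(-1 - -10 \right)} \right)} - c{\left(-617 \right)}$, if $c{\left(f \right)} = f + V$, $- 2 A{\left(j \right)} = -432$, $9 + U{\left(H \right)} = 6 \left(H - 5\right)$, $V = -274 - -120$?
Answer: $987$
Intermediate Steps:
$V = -154$ ($V = -274 + 120 = -154$)
$U{\left(H \right)} = -39 + 6 H$ ($U{\left(H \right)} = -9 + 6 \left(H - 5\right) = -9 + 6 \left(-5 + H\right) = -9 + \left(-30 + 6 H\right) = -39 + 6 H$)
$A{\left(j \right)} = 216$ ($A{\left(j \right)} = \left(- \frac{1}{2}\right) \left(-432\right) = 216$)
$c{\left(f \right)} = -154 + f$ ($c{\left(f \right)} = f - 154 = -154 + f$)
$A{\left(U{\left(-1 - -10 \right)} \right)} - c{\left(-617 \right)} = 216 - \left(-154 - 617\right) = 216 - -771 = 216 + 771 = 987$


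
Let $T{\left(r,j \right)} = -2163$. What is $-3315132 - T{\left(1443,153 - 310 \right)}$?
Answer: $-3312969$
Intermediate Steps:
$-3315132 - T{\left(1443,153 - 310 \right)} = -3315132 - -2163 = -3315132 + 2163 = -3312969$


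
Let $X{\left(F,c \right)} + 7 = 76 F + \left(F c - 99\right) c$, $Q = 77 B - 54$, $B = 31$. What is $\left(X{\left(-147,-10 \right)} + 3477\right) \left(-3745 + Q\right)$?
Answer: $30233744$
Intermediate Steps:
$Q = 2333$ ($Q = 77 \cdot 31 - 54 = 2387 - 54 = 2333$)
$X{\left(F,c \right)} = -7 + 76 F + c \left(-99 + F c\right)$ ($X{\left(F,c \right)} = -7 + \left(76 F + \left(F c - 99\right) c\right) = -7 + \left(76 F + \left(-99 + F c\right) c\right) = -7 + \left(76 F + c \left(-99 + F c\right)\right) = -7 + 76 F + c \left(-99 + F c\right)$)
$\left(X{\left(-147,-10 \right)} + 3477\right) \left(-3745 + Q\right) = \left(\left(-7 - -990 + 76 \left(-147\right) - 147 \left(-10\right)^{2}\right) + 3477\right) \left(-3745 + 2333\right) = \left(\left(-7 + 990 - 11172 - 14700\right) + 3477\right) \left(-1412\right) = \left(-24889 + 3477\right) \left(-1412\right) = \left(-21412\right) \left(-1412\right) = 30233744$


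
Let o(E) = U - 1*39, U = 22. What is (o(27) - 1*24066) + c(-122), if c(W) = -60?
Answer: -24143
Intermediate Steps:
o(E) = -17 (o(E) = 22 - 1*39 = 22 - 39 = -17)
(o(27) - 1*24066) + c(-122) = (-17 - 1*24066) - 60 = (-17 - 24066) - 60 = -24083 - 60 = -24143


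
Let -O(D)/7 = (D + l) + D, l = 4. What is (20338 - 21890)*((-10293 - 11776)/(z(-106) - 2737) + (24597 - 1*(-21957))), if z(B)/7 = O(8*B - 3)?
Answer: -5813707479632/80465 ≈ -7.2251e+7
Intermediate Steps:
O(D) = -28 - 14*D (O(D) = -7*((D + 4) + D) = -7*((4 + D) + D) = -7*(4 + 2*D) = -28 - 14*D)
z(B) = 98 - 784*B (z(B) = 7*(-28 - 14*(8*B - 3)) = 7*(-28 - 14*(-3 + 8*B)) = 7*(-28 + (42 - 112*B)) = 7*(14 - 112*B) = 98 - 784*B)
(20338 - 21890)*((-10293 - 11776)/(z(-106) - 2737) + (24597 - 1*(-21957))) = (20338 - 21890)*((-10293 - 11776)/((98 - 784*(-106)) - 2737) + (24597 - 1*(-21957))) = -1552*(-22069/((98 + 83104) - 2737) + (24597 + 21957)) = -1552*(-22069/(83202 - 2737) + 46554) = -1552*(-22069/80465 + 46554) = -1552*3745945541/80465 = -5813707479632/80465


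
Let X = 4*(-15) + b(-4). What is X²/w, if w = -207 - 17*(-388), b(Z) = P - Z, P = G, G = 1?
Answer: 3025/6389 ≈ 0.47347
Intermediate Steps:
P = 1
b(Z) = 1 - Z
X = -55 (X = 4*(-15) + (1 - 1*(-4)) = -60 + (1 + 4) = -60 + 5 = -55)
w = 6389 (w = -207 + 6596 = 6389)
X²/w = (-55)²/6389 = 3025*(1/6389) = 3025/6389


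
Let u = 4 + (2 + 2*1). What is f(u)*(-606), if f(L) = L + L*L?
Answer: -43632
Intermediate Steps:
u = 8 (u = 4 + (2 + 2) = 4 + 4 = 8)
f(L) = L + L**2
f(u)*(-606) = (8*(1 + 8))*(-606) = (8*9)*(-606) = 72*(-606) = -43632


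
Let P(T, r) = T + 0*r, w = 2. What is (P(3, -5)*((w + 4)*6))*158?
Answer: 17064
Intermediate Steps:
P(T, r) = T (P(T, r) = T + 0 = T)
(P(3, -5)*((w + 4)*6))*158 = (3*((2 + 4)*6))*158 = (3*(6*6))*158 = (3*36)*158 = 108*158 = 17064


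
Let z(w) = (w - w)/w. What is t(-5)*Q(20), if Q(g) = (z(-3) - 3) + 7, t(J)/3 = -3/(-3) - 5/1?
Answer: -48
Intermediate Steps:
t(J) = -12 (t(J) = 3*(-3/(-3) - 5/1) = 3*(-3*(-⅓) - 5*1) = 3*(1 - 5) = 3*(-4) = -12)
z(w) = 0 (z(w) = 0/w = 0)
Q(g) = 4 (Q(g) = (0 - 3) + 7 = -3 + 7 = 4)
t(-5)*Q(20) = -12*4 = -48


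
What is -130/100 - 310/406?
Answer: -4189/2030 ≈ -2.0635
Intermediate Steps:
-130/100 - 310/406 = -130*1/100 - 310*1/406 = -13/10 - 155/203 = -4189/2030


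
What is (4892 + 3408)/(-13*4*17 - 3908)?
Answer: -2075/1198 ≈ -1.7321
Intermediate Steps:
(4892 + 3408)/(-13*4*17 - 3908) = 8300/(-52*17 - 3908) = 8300/(-884 - 3908) = 8300/(-4792) = 8300*(-1/4792) = -2075/1198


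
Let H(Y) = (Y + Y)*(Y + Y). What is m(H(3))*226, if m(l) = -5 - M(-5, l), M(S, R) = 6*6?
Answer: -9266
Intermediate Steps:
M(S, R) = 36
H(Y) = 4*Y**2 (H(Y) = (2*Y)*(2*Y) = 4*Y**2)
m(l) = -41 (m(l) = -5 - 1*36 = -5 - 36 = -41)
m(H(3))*226 = -41*226 = -9266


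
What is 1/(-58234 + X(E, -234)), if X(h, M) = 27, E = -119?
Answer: -1/58207 ≈ -1.7180e-5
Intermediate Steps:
1/(-58234 + X(E, -234)) = 1/(-58234 + 27) = 1/(-58207) = -1/58207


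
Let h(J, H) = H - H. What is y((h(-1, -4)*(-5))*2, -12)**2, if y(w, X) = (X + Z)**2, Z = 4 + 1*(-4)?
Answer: 20736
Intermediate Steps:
h(J, H) = 0
Z = 0 (Z = 4 - 4 = 0)
y(w, X) = X**2 (y(w, X) = (X + 0)**2 = X**2)
y((h(-1, -4)*(-5))*2, -12)**2 = ((-12)**2)**2 = 144**2 = 20736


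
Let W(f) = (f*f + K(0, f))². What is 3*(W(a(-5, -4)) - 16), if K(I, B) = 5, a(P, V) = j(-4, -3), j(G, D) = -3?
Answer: 540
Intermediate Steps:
a(P, V) = -3
W(f) = (5 + f²)² (W(f) = (f*f + 5)² = (f² + 5)² = (5 + f²)²)
3*(W(a(-5, -4)) - 16) = 3*((5 + (-3)²)² - 16) = 3*((5 + 9)² - 16) = 3*(14² - 16) = 3*(196 - 16) = 3*180 = 540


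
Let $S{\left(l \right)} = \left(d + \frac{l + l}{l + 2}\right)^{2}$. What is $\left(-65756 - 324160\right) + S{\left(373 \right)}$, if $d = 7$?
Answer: $- \frac{54820573859}{140625} \approx -3.8984 \cdot 10^{5}$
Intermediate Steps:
$S{\left(l \right)} = \left(7 + \frac{2 l}{2 + l}\right)^{2}$ ($S{\left(l \right)} = \left(7 + \frac{l + l}{l + 2}\right)^{2} = \left(7 + \frac{2 l}{2 + l}\right)^{2}$)
$\left(-65756 - 324160\right) + S{\left(373 \right)} = \left(-65756 - 324160\right) + \frac{\left(14 + 9 \cdot 373\right)^{2}}{\left(2 + 373\right)^{2}} = -389916 + \frac{\left(14 + 3357\right)^{2}}{140625} = -389916 + \frac{3371^{2}}{140625} = -389916 + \frac{1}{140625} \cdot 11363641 = -389916 + \frac{11363641}{140625} = - \frac{54820573859}{140625}$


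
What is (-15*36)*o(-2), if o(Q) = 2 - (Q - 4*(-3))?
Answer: 4320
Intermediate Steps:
o(Q) = -10 - Q (o(Q) = 2 - (Q - 1*(-12)) = 2 - (Q + 12) = 2 - (12 + Q) = 2 + (-12 - Q) = -10 - Q)
(-15*36)*o(-2) = (-15*36)*(-10 - 1*(-2)) = -540*(-10 + 2) = -540*(-8) = 4320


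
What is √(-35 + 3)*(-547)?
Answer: -2188*I*√2 ≈ -3094.3*I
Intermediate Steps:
√(-35 + 3)*(-547) = √(-32)*(-547) = (4*I*√2)*(-547) = -2188*I*√2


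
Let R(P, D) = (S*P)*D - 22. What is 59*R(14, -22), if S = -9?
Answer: 162250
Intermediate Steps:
R(P, D) = -22 - 9*D*P (R(P, D) = (-9*P)*D - 22 = -9*D*P - 22 = -22 - 9*D*P)
59*R(14, -22) = 59*(-22 - 9*(-22)*14) = 59*(-22 + 2772) = 59*2750 = 162250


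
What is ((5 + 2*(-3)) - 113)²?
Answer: 12996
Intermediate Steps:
((5 + 2*(-3)) - 113)² = ((5 - 6) - 113)² = (-1 - 113)² = (-114)² = 12996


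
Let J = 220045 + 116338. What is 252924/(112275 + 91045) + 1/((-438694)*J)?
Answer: 2332737081388358/1875235657313915 ≈ 1.2440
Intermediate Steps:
J = 336383
252924/(112275 + 91045) + 1/((-438694)*J) = 252924/(112275 + 91045) + 1/(-438694*336383) = 252924/203320 - 1/438694*1/336383 = 252924*(1/203320) - 1/147569203802 = 63231/50830 - 1/147569203802 = 2332737081388358/1875235657313915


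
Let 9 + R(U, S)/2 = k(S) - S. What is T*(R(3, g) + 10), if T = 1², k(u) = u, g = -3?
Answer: -8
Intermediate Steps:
T = 1
R(U, S) = -18 (R(U, S) = -18 + 2*(S - S) = -18 + 2*0 = -18 + 0 = -18)
T*(R(3, g) + 10) = 1*(-18 + 10) = 1*(-8) = -8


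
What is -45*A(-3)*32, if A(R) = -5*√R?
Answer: 7200*I*√3 ≈ 12471.0*I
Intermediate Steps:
-45*A(-3)*32 = -(-225)*√(-3)*32 = -(-225)*I*√3*32 = (225*I*√3)*32 = 7200*I*√3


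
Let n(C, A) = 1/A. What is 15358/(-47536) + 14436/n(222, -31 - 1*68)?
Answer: -33968377631/23768 ≈ -1.4292e+6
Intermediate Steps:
15358/(-47536) + 14436/n(222, -31 - 1*68) = 15358/(-47536) + 14436/(1/(-31 - 1*68)) = 15358*(-1/47536) + 14436/(1/(-31 - 68)) = -7679/23768 + 14436/(1/(-99)) = -7679/23768 + 14436/(-1/99) = -7679/23768 + 14436*(-99) = -7679/23768 - 1429164 = -33968377631/23768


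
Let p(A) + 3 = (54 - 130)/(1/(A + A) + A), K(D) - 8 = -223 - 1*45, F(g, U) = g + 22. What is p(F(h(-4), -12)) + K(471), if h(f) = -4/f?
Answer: -282013/1059 ≈ -266.30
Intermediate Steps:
F(g, U) = 22 + g
K(D) = -260 (K(D) = 8 + (-223 - 1*45) = 8 + (-223 - 45) = 8 - 268 = -260)
p(A) = -3 - 76/(A + 1/(2*A)) (p(A) = -3 + (54 - 130)/(1/(A + A) + A) = -3 - 76/(1/(2*A) + A) = -3 - 76/(A + 1/(2*A)))
p(F(h(-4), -12)) + K(471) = (-3 - 152*(22 - 4/(-4)) - 6*(22 - 4/(-4))**2)/(1 + 2*(22 - 4/(-4))**2) - 260 = (-3 - 152*(22 - 4*(-1/4)) - 6*(22 - 4*(-1/4))**2)/(1 + 2*(22 - 4*(-1/4))**2) - 260 = (-3 - 152*(22 + 1) - 6*(22 + 1)**2)/(1 + 2*(22 + 1)**2) - 260 = (-3 - 152*23 - 6*23**2)/(1 + 2*23**2) - 260 = (-3 - 3496 - 6*529)/(1 + 2*529) - 260 = (-3 - 3496 - 3174)/(1 + 1058) - 260 = -6673/1059 - 260 = -282013/1059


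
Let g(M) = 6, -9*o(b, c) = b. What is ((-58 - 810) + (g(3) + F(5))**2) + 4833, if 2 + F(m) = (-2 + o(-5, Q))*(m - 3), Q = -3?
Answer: 321265/81 ≈ 3966.2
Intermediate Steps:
o(b, c) = -b/9
F(m) = 7/3 - 13*m/9 (F(m) = -2 + (-2 - 1/9*(-5))*(m - 3) = -2 + (-2 + 5/9)*(-3 + m) = -2 - 13*(-3 + m)/9 = -2 + (13/3 - 13*m/9) = 7/3 - 13*m/9)
((-58 - 810) + (g(3) + F(5))**2) + 4833 = ((-58 - 810) + (6 + (7/3 - 13/9*5))**2) + 4833 = (-868 + (6 + (7/3 - 65/9))**2) + 4833 = (-868 + (6 - 44/9)**2) + 4833 = (-868 + (10/9)**2) + 4833 = (-868 + 100/81) + 4833 = -70208/81 + 4833 = 321265/81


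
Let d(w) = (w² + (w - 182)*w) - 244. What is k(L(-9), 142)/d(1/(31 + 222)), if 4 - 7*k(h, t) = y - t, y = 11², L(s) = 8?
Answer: -320045/21929936 ≈ -0.014594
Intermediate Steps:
y = 121
k(h, t) = -117/7 + t/7 (k(h, t) = 4/7 - (121 - t)/7 = 4/7 + (-121/7 + t/7) = -117/7 + t/7)
d(w) = -244 + w² + w*(-182 + w) (d(w) = (w² + (-182 + w)*w) - 244 = (w² + w*(-182 + w)) - 244 = -244 + w² + w*(-182 + w))
k(L(-9), 142)/d(1/(31 + 222)) = (-117/7 + (⅐)*142)/(-244 - 182/(31 + 222) + 2*(1/(31 + 222))²) = (-117/7 + 142/7)/(-244 - 182/253 + 2*(1/253)²) = 25/(7*(-244 - 182*1/253 + 2*(1/253)²)) = 25/(7*(-244 - 182/253 + 2*(1/64009))) = 25/(7*(-244 - 182/253 + 2/64009)) = 25/(7*(-15664240/64009)) = (25/7)*(-64009/15664240) = -320045/21929936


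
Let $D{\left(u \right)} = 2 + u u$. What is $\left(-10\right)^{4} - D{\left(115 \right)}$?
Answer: $-3227$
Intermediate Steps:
$D{\left(u \right)} = 2 + u^{2}$
$\left(-10\right)^{4} - D{\left(115 \right)} = \left(-10\right)^{4} - \left(2 + 115^{2}\right) = 10000 - \left(2 + 13225\right) = 10000 - 13227 = -3227$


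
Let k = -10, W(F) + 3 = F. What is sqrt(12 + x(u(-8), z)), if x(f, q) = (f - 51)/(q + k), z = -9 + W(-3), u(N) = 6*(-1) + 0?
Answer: sqrt(357)/5 ≈ 3.7789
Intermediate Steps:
W(F) = -3 + F
u(N) = -6 (u(N) = -6 + 0 = -6)
z = -15 (z = -9 + (-3 - 3) = -9 - 6 = -15)
x(f, q) = (-51 + f)/(-10 + q) (x(f, q) = (f - 51)/(q - 10) = (-51 + f)/(-10 + q))
sqrt(12 + x(u(-8), z)) = sqrt(12 + (-51 - 6)/(-10 - 15)) = sqrt(12 - 57/(-25)) = sqrt(12 - 1/25*(-57)) = sqrt(12 + 57/25) = sqrt(357/25) = sqrt(357)/5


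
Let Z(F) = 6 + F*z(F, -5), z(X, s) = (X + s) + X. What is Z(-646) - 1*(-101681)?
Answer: 939549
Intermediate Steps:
z(X, s) = s + 2*X
Z(F) = 6 + F*(-5 + 2*F)
Z(-646) - 1*(-101681) = (6 - 646*(-5 + 2*(-646))) - 1*(-101681) = (6 - 646*(-5 - 1292)) + 101681 = (6 - 646*(-1297)) + 101681 = (6 + 837862) + 101681 = 837868 + 101681 = 939549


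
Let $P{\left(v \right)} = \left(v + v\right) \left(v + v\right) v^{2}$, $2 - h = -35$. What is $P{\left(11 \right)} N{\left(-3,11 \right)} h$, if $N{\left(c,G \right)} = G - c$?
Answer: $30336152$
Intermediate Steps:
$h = 37$ ($h = 2 - -35 = 2 + 35 = 37$)
$P{\left(v \right)} = 4 v^{4}$ ($P{\left(v \right)} = 2 v 2 v v^{2} = 4 v^{2} v^{2} = 4 v^{4}$)
$P{\left(11 \right)} N{\left(-3,11 \right)} h = 4 \cdot 11^{4} \left(11 - -3\right) 37 = 4 \cdot 14641 \left(11 + 3\right) 37 = 58564 \cdot 14 \cdot 37 = 819896 \cdot 37 = 30336152$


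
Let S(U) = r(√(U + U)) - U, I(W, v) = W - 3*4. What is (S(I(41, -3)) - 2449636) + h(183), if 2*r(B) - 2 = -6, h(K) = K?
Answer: -2449484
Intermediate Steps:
I(W, v) = -12 + W (I(W, v) = W - 12 = -12 + W)
r(B) = -2 (r(B) = 1 + (½)*(-6) = 1 - 3 = -2)
S(U) = -2 - U
(S(I(41, -3)) - 2449636) + h(183) = ((-2 - (-12 + 41)) - 2449636) + 183 = ((-2 - 1*29) - 2449636) + 183 = ((-2 - 29) - 2449636) + 183 = (-31 - 2449636) + 183 = -2449667 + 183 = -2449484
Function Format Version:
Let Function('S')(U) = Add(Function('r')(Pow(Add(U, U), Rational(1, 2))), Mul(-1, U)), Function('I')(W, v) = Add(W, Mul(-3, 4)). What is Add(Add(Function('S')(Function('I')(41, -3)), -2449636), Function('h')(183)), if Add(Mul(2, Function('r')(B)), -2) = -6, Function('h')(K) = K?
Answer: -2449484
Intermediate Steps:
Function('I')(W, v) = Add(-12, W) (Function('I')(W, v) = Add(W, -12) = Add(-12, W))
Function('r')(B) = -2 (Function('r')(B) = Add(1, Mul(Rational(1, 2), -6)) = Add(1, -3) = -2)
Function('S')(U) = Add(-2, Mul(-1, U))
Add(Add(Function('S')(Function('I')(41, -3)), -2449636), Function('h')(183)) = Add(Add(Add(-2, Mul(-1, Add(-12, 41))), -2449636), 183) = Add(Add(Add(-2, Mul(-1, 29)), -2449636), 183) = Add(Add(Add(-2, -29), -2449636), 183) = Add(Add(-31, -2449636), 183) = Add(-2449667, 183) = -2449484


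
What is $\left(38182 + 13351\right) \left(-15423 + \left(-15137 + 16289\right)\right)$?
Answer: $-735427443$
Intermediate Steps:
$\left(38182 + 13351\right) \left(-15423 + \left(-15137 + 16289\right)\right) = 51533 \left(-15423 + 1152\right) = 51533 \left(-14271\right) = -735427443$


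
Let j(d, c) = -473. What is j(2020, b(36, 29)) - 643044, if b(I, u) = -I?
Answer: -643517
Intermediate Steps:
j(2020, b(36, 29)) - 643044 = -473 - 643044 = -643517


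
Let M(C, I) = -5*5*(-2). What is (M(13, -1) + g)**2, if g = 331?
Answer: 145161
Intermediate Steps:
M(C, I) = 50 (M(C, I) = -25*(-2) = 50)
(M(13, -1) + g)**2 = (50 + 331)**2 = 381**2 = 145161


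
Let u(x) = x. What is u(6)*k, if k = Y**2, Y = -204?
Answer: 249696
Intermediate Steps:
k = 41616 (k = (-204)**2 = 41616)
u(6)*k = 6*41616 = 249696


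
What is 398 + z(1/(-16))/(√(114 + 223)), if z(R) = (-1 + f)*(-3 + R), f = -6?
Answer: 398 + 343*√337/5392 ≈ 399.17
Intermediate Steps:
z(R) = 21 - 7*R (z(R) = (-1 - 6)*(-3 + R) = -7*(-3 + R) = 21 - 7*R)
398 + z(1/(-16))/(√(114 + 223)) = 398 + (21 - 7/(-16))/(√(114 + 223)) = 398 + (21 - 7*(-1/16))/(√337) = 398 + (21 + 7/16)*(√337/337) = 398 + 343*(√337/337)/16 = 398 + 343*√337/5392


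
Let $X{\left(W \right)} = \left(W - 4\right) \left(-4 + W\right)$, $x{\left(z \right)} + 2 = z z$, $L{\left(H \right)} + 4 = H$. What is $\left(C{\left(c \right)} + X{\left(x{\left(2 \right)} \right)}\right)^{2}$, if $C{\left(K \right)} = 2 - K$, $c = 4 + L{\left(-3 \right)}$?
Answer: $81$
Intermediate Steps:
$L{\left(H \right)} = -4 + H$
$x{\left(z \right)} = -2 + z^{2}$ ($x{\left(z \right)} = -2 + z z = -2 + z^{2}$)
$X{\left(W \right)} = \left(-4 + W\right)^{2}$ ($X{\left(W \right)} = \left(-4 + W\right) \left(-4 + W\right) = \left(-4 + W\right)^{2}$)
$c = -3$ ($c = 4 - 7 = -3$)
$\left(C{\left(c \right)} + X{\left(x{\left(2 \right)} \right)}\right)^{2} = \left(\left(2 - -3\right) + \left(-4 - \left(2 - 2^{2}\right)\right)^{2}\right)^{2} = \left(\left(2 + 3\right) + \left(-4 + \left(-2 + 4\right)\right)^{2}\right)^{2} = \left(5 + \left(-4 + 2\right)^{2}\right)^{2} = \left(5 + \left(-2\right)^{2}\right)^{2} = \left(5 + 4\right)^{2} = 9^{2} = 81$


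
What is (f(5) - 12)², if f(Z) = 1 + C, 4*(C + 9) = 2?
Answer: 1521/4 ≈ 380.25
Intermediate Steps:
C = -17/2 (C = -9 + (¼)*2 = -9 + ½ = -17/2 ≈ -8.5000)
f(Z) = -15/2 (f(Z) = 1 - 17/2 = -15/2)
(f(5) - 12)² = (-15/2 - 12)² = (-39/2)² = 1521/4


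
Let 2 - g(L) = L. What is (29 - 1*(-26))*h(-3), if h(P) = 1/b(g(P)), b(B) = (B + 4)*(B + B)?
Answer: 11/18 ≈ 0.61111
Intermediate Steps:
g(L) = 2 - L
b(B) = 2*B*(4 + B) (b(B) = (4 + B)*(2*B) = 2*B*(4 + B))
h(P) = 1/(2*(2 - P)*(6 - P)) (h(P) = 1/(2*(2 - P)*(4 + (2 - P))) = 1/(2*(2 - P)*(6 - P)))
(29 - 1*(-26))*h(-3) = (29 - 1*(-26))*(1/(2*(-6 - 3)*(-2 - 3))) = (29 + 26)*((½)/(-9*(-5))) = 55*((½)*(-⅑)*(-⅕)) = 55*(1/90) = 11/18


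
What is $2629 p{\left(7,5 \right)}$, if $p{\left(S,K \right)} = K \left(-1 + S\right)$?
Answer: $78870$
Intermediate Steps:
$2629 p{\left(7,5 \right)} = 2629 \cdot 5 \left(-1 + 7\right) = 2629 \cdot 5 \cdot 6 = 2629 \cdot 30 = 78870$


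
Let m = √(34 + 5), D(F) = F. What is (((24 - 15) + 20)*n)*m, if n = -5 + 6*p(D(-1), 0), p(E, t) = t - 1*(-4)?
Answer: 551*√39 ≈ 3441.0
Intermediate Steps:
p(E, t) = 4 + t (p(E, t) = t + 4 = 4 + t)
m = √39 ≈ 6.2450
n = 19 (n = -5 + 6*(4 + 0) = -5 + 6*4 = -5 + 24 = 19)
(((24 - 15) + 20)*n)*m = (((24 - 15) + 20)*19)*√39 = ((9 + 20)*19)*√39 = (29*19)*√39 = 551*√39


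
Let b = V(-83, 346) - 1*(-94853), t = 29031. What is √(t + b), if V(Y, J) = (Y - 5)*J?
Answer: 2*√23359 ≈ 305.67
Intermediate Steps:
V(Y, J) = J*(-5 + Y) (V(Y, J) = (-5 + Y)*J = J*(-5 + Y))
b = 64405 (b = 346*(-5 - 83) - 1*(-94853) = 346*(-88) + 94853 = -30448 + 94853 = 64405)
√(t + b) = √(29031 + 64405) = √93436 = 2*√23359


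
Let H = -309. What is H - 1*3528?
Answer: -3837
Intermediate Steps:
H - 1*3528 = -309 - 1*3528 = -309 - 3528 = -3837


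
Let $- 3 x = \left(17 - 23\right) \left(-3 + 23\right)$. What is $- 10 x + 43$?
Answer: $-357$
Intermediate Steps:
$x = 40$ ($x = - \frac{\left(17 - 23\right) \left(-3 + 23\right)}{3} = - \frac{\left(-6\right) 20}{3} = \left(- \frac{1}{3}\right) \left(-120\right) = 40$)
$- 10 x + 43 = \left(-10\right) 40 + 43 = -400 + 43 = -357$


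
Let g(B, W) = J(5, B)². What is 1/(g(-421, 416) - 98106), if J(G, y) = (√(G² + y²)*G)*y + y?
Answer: 157094031357/123392562065968870096325 - 354482*√177266/123392562065968870096325 ≈ 1.2719e-12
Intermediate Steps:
J(G, y) = y + G*y*√(G² + y²) (J(G, y) = (G*√(G² + y²))*y + y = G*y*√(G² + y²) + y = y + G*y*√(G² + y²))
g(B, W) = B²*(1 + 5*√(25 + B²))² (g(B, W) = (B*(1 + 5*√(5² + B²)))² = (B*(1 + 5*√(25 + B²)))² = B²*(1 + 5*√(25 + B²))²)
1/(g(-421, 416) - 98106) = 1/((-421)²*(1 + 5*√(25 + (-421)²))² - 98106) = 1/(177241*(1 + 5*√(25 + 177241))² - 98106) = 1/(177241*(1 + 5*√177266)² - 98106) = 1/(-98106 + 177241*(1 + 5*√177266)²)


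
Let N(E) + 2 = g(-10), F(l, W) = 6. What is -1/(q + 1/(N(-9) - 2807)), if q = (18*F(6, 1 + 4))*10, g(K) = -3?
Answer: -2812/3036959 ≈ -0.00092593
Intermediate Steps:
N(E) = -5 (N(E) = -2 - 3 = -5)
q = 1080 (q = (18*6)*10 = 108*10 = 1080)
-1/(q + 1/(N(-9) - 2807)) = -1/(1080 + 1/(-5 - 2807)) = -1/(1080 + 1/(-2812)) = -1/(1080 - 1/2812) = -1/3036959/2812 = -1*2812/3036959 = -2812/3036959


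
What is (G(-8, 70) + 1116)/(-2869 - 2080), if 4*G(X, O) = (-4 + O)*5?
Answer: -2397/9898 ≈ -0.24217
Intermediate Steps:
G(X, O) = -5 + 5*O/4 (G(X, O) = ((-4 + O)*5)/4 = (-20 + 5*O)/4 = -5 + 5*O/4)
(G(-8, 70) + 1116)/(-2869 - 2080) = ((-5 + (5/4)*70) + 1116)/(-2869 - 2080) = ((-5 + 175/2) + 1116)/(-4949) = (165/2 + 1116)*(-1/4949) = (2397/2)*(-1/4949) = -2397/9898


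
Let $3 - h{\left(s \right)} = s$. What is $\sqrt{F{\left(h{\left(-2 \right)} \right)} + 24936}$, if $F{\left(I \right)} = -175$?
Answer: $\sqrt{24761} \approx 157.36$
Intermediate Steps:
$h{\left(s \right)} = 3 - s$
$\sqrt{F{\left(h{\left(-2 \right)} \right)} + 24936} = \sqrt{-175 + 24936} = \sqrt{24761}$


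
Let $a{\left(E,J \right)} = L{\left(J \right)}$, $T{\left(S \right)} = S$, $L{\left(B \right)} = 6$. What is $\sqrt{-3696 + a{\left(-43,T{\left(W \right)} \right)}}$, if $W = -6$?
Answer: $3 i \sqrt{410} \approx 60.745 i$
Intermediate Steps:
$a{\left(E,J \right)} = 6$
$\sqrt{-3696 + a{\left(-43,T{\left(W \right)} \right)}} = \sqrt{-3696 + 6} = \sqrt{-3690} = 3 i \sqrt{410}$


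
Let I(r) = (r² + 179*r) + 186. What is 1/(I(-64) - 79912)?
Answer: -1/87086 ≈ -1.1483e-5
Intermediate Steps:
I(r) = 186 + r² + 179*r
1/(I(-64) - 79912) = 1/((186 + (-64)² + 179*(-64)) - 79912) = 1/((186 + 4096 - 11456) - 79912) = 1/(-7174 - 79912) = 1/(-87086) = -1/87086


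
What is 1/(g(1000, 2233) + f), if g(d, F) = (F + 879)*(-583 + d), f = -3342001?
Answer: -1/2044297 ≈ -4.8917e-7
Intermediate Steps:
g(d, F) = (-583 + d)*(879 + F) (g(d, F) = (879 + F)*(-583 + d) = (-583 + d)*(879 + F))
1/(g(1000, 2233) + f) = 1/((-512457 - 583*2233 + 879*1000 + 2233*1000) - 3342001) = 1/((-512457 - 1301839 + 879000 + 2233000) - 3342001) = 1/(1297704 - 3342001) = 1/(-2044297) = -1/2044297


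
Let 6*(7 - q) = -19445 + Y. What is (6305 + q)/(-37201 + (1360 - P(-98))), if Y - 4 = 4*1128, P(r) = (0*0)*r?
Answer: -52801/215046 ≈ -0.24553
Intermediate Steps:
P(r) = 0 (P(r) = 0*r = 0)
Y = 4516 (Y = 4 + 4*1128 = 4 + 4512 = 4516)
q = 14971/6 (q = 7 - (-19445 + 4516)/6 = 7 - ⅙*(-14929) = 7 + 14929/6 = 14971/6 ≈ 2495.2)
(6305 + q)/(-37201 + (1360 - P(-98))) = (6305 + 14971/6)/(-37201 + (1360 - 1*0)) = 52801/(6*(-37201 + (1360 + 0))) = 52801/(6*(-37201 + 1360)) = (52801/6)/(-35841) = (52801/6)*(-1/35841) = -52801/215046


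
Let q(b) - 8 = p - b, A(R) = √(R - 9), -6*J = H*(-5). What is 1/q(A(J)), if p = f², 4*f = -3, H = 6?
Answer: 2192/19793 + 512*I/19793 ≈ 0.11075 + 0.025868*I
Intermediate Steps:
J = 5 (J = -(-5) = -⅙*(-30) = 5)
A(R) = √(-9 + R)
f = -¾ (f = (¼)*(-3) = -¾ ≈ -0.75000)
p = 9/16 (p = (-¾)² = 9/16 ≈ 0.56250)
q(b) = 137/16 - b (q(b) = 8 + (9/16 - b) = 137/16 - b)
1/q(A(J)) = 1/(137/16 - √(-9 + 5)) = 1/(137/16 - √(-4)) = 1/(137/16 - 2*I) = 256*(137/16 + 2*I)/19793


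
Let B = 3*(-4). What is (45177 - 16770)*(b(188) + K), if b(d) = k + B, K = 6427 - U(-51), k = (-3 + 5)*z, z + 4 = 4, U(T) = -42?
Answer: 183423999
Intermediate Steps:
z = 0 (z = -4 + 4 = 0)
B = -12
k = 0 (k = (-3 + 5)*0 = 2*0 = 0)
K = 6469 (K = 6427 - 1*(-42) = 6427 + 42 = 6469)
b(d) = -12 (b(d) = 0 - 12 = -12)
(45177 - 16770)*(b(188) + K) = (45177 - 16770)*(-12 + 6469) = 28407*6457 = 183423999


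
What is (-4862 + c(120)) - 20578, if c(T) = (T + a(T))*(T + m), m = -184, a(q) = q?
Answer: -40800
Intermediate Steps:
c(T) = 2*T*(-184 + T) (c(T) = (T + T)*(T - 184) = (2*T)*(-184 + T) = 2*T*(-184 + T))
(-4862 + c(120)) - 20578 = (-4862 + 2*120*(-184 + 120)) - 20578 = (-4862 + 2*120*(-64)) - 20578 = (-4862 - 15360) - 20578 = -20222 - 20578 = -40800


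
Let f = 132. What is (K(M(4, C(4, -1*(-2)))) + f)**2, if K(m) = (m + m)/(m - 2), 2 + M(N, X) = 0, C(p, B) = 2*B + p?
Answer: 17689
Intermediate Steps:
C(p, B) = p + 2*B
M(N, X) = -2 (M(N, X) = -2 + 0 = -2)
K(m) = 2*m/(-2 + m) (K(m) = (2*m)/(-2 + m) = 2*m/(-2 + m))
(K(M(4, C(4, -1*(-2)))) + f)**2 = (2*(-2)/(-2 - 2) + 132)**2 = (2*(-2)/(-4) + 132)**2 = (2*(-2)*(-1/4) + 132)**2 = (1 + 132)**2 = 133**2 = 17689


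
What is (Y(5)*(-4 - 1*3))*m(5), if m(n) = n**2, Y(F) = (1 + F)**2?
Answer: -6300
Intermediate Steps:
(Y(5)*(-4 - 1*3))*m(5) = ((1 + 5)**2*(-4 - 1*3))*5**2 = (6**2*(-4 - 3))*25 = (36*(-7))*25 = -252*25 = -6300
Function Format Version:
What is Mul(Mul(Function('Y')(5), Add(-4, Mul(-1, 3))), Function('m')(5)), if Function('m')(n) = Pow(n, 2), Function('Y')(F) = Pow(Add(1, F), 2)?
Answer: -6300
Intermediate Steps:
Mul(Mul(Function('Y')(5), Add(-4, Mul(-1, 3))), Function('m')(5)) = Mul(Mul(Pow(Add(1, 5), 2), Add(-4, Mul(-1, 3))), Pow(5, 2)) = Mul(Mul(Pow(6, 2), Add(-4, -3)), 25) = Mul(Mul(36, -7), 25) = Mul(-252, 25) = -6300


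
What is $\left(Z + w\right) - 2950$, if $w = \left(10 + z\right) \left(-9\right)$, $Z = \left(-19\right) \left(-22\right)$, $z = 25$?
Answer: $-2847$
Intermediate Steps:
$Z = 418$
$w = -315$ ($w = \left(10 + 25\right) \left(-9\right) = 35 \left(-9\right) = -315$)
$\left(Z + w\right) - 2950 = \left(418 - 315\right) - 2950 = 103 - 2950 = -2847$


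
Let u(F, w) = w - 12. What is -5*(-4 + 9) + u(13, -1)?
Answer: -38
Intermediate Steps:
u(F, w) = -12 + w
-5*(-4 + 9) + u(13, -1) = -5*(-4 + 9) + (-12 - 1) = -5*5 - 13 = -25 - 13 = -38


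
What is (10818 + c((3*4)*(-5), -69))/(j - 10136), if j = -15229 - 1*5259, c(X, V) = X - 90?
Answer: -889/2552 ≈ -0.34835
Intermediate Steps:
c(X, V) = -90 + X
j = -20488 (j = -15229 - 5259 = -20488)
(10818 + c((3*4)*(-5), -69))/(j - 10136) = (10818 + (-90 + (3*4)*(-5)))/(-20488 - 10136) = (10818 + (-90 + 12*(-5)))/(-30624) = (10818 + (-90 - 60))*(-1/30624) = (10818 - 150)*(-1/30624) = 10668*(-1/30624) = -889/2552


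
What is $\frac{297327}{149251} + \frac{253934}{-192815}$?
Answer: $\frac{19429202071}{28777831565} \approx 0.67515$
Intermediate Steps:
$\frac{297327}{149251} + \frac{253934}{-192815} = 297327 \cdot \frac{1}{149251} + 253934 \left(- \frac{1}{192815}\right) = \frac{297327}{149251} - \frac{253934}{192815} = \frac{19429202071}{28777831565}$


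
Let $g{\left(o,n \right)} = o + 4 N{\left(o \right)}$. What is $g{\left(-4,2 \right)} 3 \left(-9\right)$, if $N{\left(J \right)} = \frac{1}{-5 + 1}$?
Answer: $135$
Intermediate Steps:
$N{\left(J \right)} = - \frac{1}{4}$ ($N{\left(J \right)} = \frac{1}{-4} = - \frac{1}{4}$)
$g{\left(o,n \right)} = -1 + o$ ($g{\left(o,n \right)} = o + 4 \left(- \frac{1}{4}\right) = o - 1 = -1 + o$)
$g{\left(-4,2 \right)} 3 \left(-9\right) = \left(-1 - 4\right) 3 \left(-9\right) = \left(-5\right) 3 \left(-9\right) = \left(-15\right) \left(-9\right) = 135$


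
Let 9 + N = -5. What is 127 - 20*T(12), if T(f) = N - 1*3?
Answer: 467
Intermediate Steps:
N = -14 (N = -9 - 5 = -14)
T(f) = -17 (T(f) = -14 - 1*3 = -14 - 3 = -17)
127 - 20*T(12) = 127 - 20*(-17) = 127 + 340 = 467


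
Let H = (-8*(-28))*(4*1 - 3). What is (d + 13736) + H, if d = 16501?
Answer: 30461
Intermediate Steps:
H = 224 (H = 224*(4 - 3) = 224*1 = 224)
(d + 13736) + H = (16501 + 13736) + 224 = 30237 + 224 = 30461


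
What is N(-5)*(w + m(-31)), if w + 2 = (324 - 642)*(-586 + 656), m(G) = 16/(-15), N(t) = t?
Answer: 333946/3 ≈ 1.1132e+5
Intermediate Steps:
m(G) = -16/15 (m(G) = 16*(-1/15) = -16/15)
w = -22262 (w = -2 + (324 - 642)*(-586 + 656) = -2 - 318*70 = -2 - 22260 = -22262)
N(-5)*(w + m(-31)) = -5*(-22262 - 16/15) = -5*(-333946/15) = 333946/3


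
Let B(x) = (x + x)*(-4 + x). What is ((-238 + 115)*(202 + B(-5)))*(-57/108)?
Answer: 56867/3 ≈ 18956.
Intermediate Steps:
B(x) = 2*x*(-4 + x) (B(x) = (2*x)*(-4 + x) = 2*x*(-4 + x))
((-238 + 115)*(202 + B(-5)))*(-57/108) = ((-238 + 115)*(202 + 2*(-5)*(-4 - 5)))*(-57/108) = (-123*(202 + 2*(-5)*(-9)))*(-57*1/108) = -123*(202 + 90)*(-19/36) = -123*292*(-19/36) = -35916*(-19/36) = 56867/3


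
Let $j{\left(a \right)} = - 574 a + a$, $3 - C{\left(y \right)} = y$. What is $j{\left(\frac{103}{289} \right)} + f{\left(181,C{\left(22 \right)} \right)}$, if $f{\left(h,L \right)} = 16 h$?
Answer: $\frac{777925}{289} \approx 2691.8$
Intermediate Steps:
$C{\left(y \right)} = 3 - y$
$j{\left(a \right)} = - 573 a$
$j{\left(\frac{103}{289} \right)} + f{\left(181,C{\left(22 \right)} \right)} = - 573 \cdot \frac{103}{289} + 16 \cdot 181 = - 573 \cdot 103 \cdot \frac{1}{289} + 2896 = \left(-573\right) \frac{103}{289} + 2896 = - \frac{59019}{289} + 2896 = \frac{777925}{289}$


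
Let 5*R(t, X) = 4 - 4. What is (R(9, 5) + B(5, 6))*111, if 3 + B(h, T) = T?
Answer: 333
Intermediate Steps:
B(h, T) = -3 + T
R(t, X) = 0 (R(t, X) = (4 - 4)/5 = (1/5)*0 = 0)
(R(9, 5) + B(5, 6))*111 = (0 + (-3 + 6))*111 = (0 + 3)*111 = 3*111 = 333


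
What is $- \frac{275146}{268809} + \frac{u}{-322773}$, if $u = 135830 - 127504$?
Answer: $- \frac{30349267864}{28921429119} \approx -1.0494$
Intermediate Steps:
$u = 8326$
$- \frac{275146}{268809} + \frac{u}{-322773} = - \frac{275146}{268809} + \frac{8326}{-322773} = \left(-275146\right) \frac{1}{268809} + 8326 \left(- \frac{1}{322773}\right) = - \frac{275146}{268809} - \frac{8326}{322773} = - \frac{30349267864}{28921429119}$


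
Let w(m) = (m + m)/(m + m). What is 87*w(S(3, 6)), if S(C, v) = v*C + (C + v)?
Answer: 87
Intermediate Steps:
S(C, v) = C + v + C*v (S(C, v) = C*v + (C + v) = C + v + C*v)
w(m) = 1 (w(m) = (2*m)/((2*m)) = (2*m)*(1/(2*m)) = 1)
87*w(S(3, 6)) = 87*1 = 87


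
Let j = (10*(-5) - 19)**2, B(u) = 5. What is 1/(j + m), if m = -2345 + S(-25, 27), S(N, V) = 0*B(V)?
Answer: 1/2416 ≈ 0.00041391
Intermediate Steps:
S(N, V) = 0 (S(N, V) = 0*5 = 0)
j = 4761 (j = (-50 - 19)**2 = (-69)**2 = 4761)
m = -2345 (m = -2345 + 0 = -2345)
1/(j + m) = 1/(4761 - 2345) = 1/2416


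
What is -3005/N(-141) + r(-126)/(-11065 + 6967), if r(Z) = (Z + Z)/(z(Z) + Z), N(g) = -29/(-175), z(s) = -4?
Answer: -23346221234/1287455 ≈ -18134.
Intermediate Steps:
N(g) = 29/175 (N(g) = -29*(-1/175) = 29/175)
r(Z) = 2*Z/(-4 + Z) (r(Z) = (Z + Z)/(-4 + Z) = (2*Z)/(-4 + Z) = 2*Z/(-4 + Z))
-3005/N(-141) + r(-126)/(-11065 + 6967) = -3005/29/175 + (2*(-126)/(-4 - 126))/(-11065 + 6967) = -3005*175/29 + (2*(-126)/(-130))/(-4098) = -525875/29 + (2*(-126)*(-1/130))*(-1/4098) = -525875/29 + (126/65)*(-1/4098) = -525875/29 - 21/44395 = -23346221234/1287455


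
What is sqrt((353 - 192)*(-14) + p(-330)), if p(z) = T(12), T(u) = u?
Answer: I*sqrt(2242) ≈ 47.35*I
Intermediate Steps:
p(z) = 12
sqrt((353 - 192)*(-14) + p(-330)) = sqrt((353 - 192)*(-14) + 12) = sqrt(161*(-14) + 12) = sqrt(-2254 + 12) = sqrt(-2242) = I*sqrt(2242)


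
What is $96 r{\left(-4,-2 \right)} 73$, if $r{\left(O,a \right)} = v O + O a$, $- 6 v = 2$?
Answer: $65408$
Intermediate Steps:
$v = - \frac{1}{3}$ ($v = \left(- \frac{1}{6}\right) 2 = - \frac{1}{3} \approx -0.33333$)
$r{\left(O,a \right)} = - \frac{O}{3} + O a$
$96 r{\left(-4,-2 \right)} 73 = 96 \left(- 4 \left(- \frac{1}{3} - 2\right)\right) 73 = 96 \left(\left(-4\right) \left(- \frac{7}{3}\right)\right) 73 = 96 \cdot \frac{28}{3} \cdot 73 = 896 \cdot 73 = 65408$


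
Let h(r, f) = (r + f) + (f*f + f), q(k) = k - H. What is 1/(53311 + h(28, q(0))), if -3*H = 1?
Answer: 9/480058 ≈ 1.8748e-5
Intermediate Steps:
H = -⅓ (H = -⅓*1 = -⅓ ≈ -0.33333)
q(k) = ⅓ + k (q(k) = k - 1*(-⅓) = k + ⅓ = ⅓ + k)
h(r, f) = r + f² + 2*f (h(r, f) = (f + r) + (f² + f) = (f + r) + (f + f²) = r + f² + 2*f)
1/(53311 + h(28, q(0))) = 1/(53311 + (28 + (⅓ + 0)² + 2*(⅓ + 0))) = 1/(53311 + (28 + (⅓)² + 2*(⅓))) = 1/(53311 + (28 + ⅑ + ⅔)) = 1/(53311 + 259/9) = 1/(480058/9) = 9/480058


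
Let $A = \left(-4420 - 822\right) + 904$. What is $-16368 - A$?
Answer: $-12030$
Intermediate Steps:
$A = -4338$ ($A = -5242 + 904 = -4338$)
$-16368 - A = -16368 - -4338 = -16368 + 4338 = -12030$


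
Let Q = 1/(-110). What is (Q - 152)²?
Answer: 279591841/12100 ≈ 23107.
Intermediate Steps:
Q = -1/110 ≈ -0.0090909
(Q - 152)² = (-1/110 - 152)² = (-16721/110)² = 279591841/12100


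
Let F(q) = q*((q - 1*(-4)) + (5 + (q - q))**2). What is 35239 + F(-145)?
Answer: 52059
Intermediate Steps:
F(q) = q*(29 + q) (F(q) = q*((q + 4) + (5 + 0)**2) = q*((4 + q) + 5**2) = q*((4 + q) + 25) = q*(29 + q))
35239 + F(-145) = 35239 - 145*(29 - 145) = 35239 - 145*(-116) = 35239 + 16820 = 52059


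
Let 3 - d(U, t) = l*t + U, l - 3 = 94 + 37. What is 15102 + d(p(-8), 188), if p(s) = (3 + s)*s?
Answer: -10127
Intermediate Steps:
p(s) = s*(3 + s)
l = 134 (l = 3 + (94 + 37) = 3 + 131 = 134)
d(U, t) = 3 - U - 134*t (d(U, t) = 3 - (134*t + U) = 3 - (U + 134*t) = 3 + (-U - 134*t) = 3 - U - 134*t)
15102 + d(p(-8), 188) = 15102 + (3 - (-8)*(3 - 8) - 134*188) = 15102 + (3 - (-8)*(-5) - 25192) = 15102 + (3 - 1*40 - 25192) = 15102 + (3 - 40 - 25192) = 15102 - 25229 = -10127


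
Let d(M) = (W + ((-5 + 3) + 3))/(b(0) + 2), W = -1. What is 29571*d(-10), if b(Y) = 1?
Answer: 0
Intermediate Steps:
d(M) = 0 (d(M) = (-1 + ((-5 + 3) + 3))/(1 + 2) = (-1 + (-2 + 3))/3 = (-1 + 1)*(1/3) = 0*(1/3) = 0)
29571*d(-10) = 29571*0 = 0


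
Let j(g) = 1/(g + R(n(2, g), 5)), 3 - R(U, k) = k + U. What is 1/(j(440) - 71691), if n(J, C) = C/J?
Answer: -218/15628637 ≈ -1.3949e-5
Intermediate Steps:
R(U, k) = 3 - U - k (R(U, k) = 3 - (k + U) = 3 - (U + k) = 3 + (-U - k) = 3 - U - k)
j(g) = 1/(-2 + g/2) (j(g) = 1/(g + (3 - g/2 - 1*5)) = 1/(g + (3 - g/2 - 5)) = 1/(g + (-2 - g/2)) = 1/(-2 + g/2))
1/(j(440) - 71691) = 1/(2/(-4 + 440) - 71691) = 1/(2/436 - 71691) = 1/(2*(1/436) - 71691) = 1/(1/218 - 71691) = 1/(-15628637/218) = -218/15628637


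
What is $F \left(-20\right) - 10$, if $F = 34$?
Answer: $-690$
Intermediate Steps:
$F \left(-20\right) - 10 = 34 \left(-20\right) - 10 = -680 - 10 = -690$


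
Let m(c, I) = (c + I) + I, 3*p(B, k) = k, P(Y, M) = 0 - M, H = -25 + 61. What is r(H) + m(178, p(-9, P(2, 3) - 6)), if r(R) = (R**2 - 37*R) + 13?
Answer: 149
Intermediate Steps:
H = 36
P(Y, M) = -M
p(B, k) = k/3
m(c, I) = c + 2*I (m(c, I) = (I + c) + I = c + 2*I)
r(R) = 13 + R**2 - 37*R
r(H) + m(178, p(-9, P(2, 3) - 6)) = (13 + 36**2 - 37*36) + (178 + 2*((-1*3 - 6)/3)) = (13 + 1296 - 1332) + (178 + 2*((-3 - 6)/3)) = -23 + (178 + 2*((1/3)*(-9))) = -23 + (178 + 2*(-3)) = -23 + (178 - 6) = -23 + 172 = 149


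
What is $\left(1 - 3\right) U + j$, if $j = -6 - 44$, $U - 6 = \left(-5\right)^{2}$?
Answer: $-112$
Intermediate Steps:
$U = 31$ ($U = 6 + \left(-5\right)^{2} = 6 + 25 = 31$)
$j = -50$ ($j = -6 - 44 = -50$)
$\left(1 - 3\right) U + j = \left(1 - 3\right) 31 - 50 = \left(-2\right) 31 - 50 = -62 - 50 = -112$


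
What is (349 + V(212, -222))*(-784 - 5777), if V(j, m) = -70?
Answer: -1830519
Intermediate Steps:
(349 + V(212, -222))*(-784 - 5777) = (349 - 70)*(-784 - 5777) = 279*(-6561) = -1830519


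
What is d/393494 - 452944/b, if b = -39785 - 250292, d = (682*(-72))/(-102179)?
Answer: 827793348809416/530139759951991 ≈ 1.5615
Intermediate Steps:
d = 4464/9289 (d = -49104*(-1/102179) = 4464/9289 ≈ 0.48057)
b = -290077
d/393494 - 452944/b = (4464/9289)/393494 - 452944/(-290077) = (4464/9289)*(1/393494) - 452944*(-1/290077) = 2232/1827582883 + 452944/290077 = 827793348809416/530139759951991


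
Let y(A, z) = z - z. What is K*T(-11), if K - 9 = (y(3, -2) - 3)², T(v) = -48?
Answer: -864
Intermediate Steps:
y(A, z) = 0
K = 18 (K = 9 + (0 - 3)² = 9 + (-3)² = 9 + 9 = 18)
K*T(-11) = 18*(-48) = -864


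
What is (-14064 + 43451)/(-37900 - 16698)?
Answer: -29387/54598 ≈ -0.53824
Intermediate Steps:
(-14064 + 43451)/(-37900 - 16698) = 29387/(-54598) = 29387*(-1/54598) = -29387/54598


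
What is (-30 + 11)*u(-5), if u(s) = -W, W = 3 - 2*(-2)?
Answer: 133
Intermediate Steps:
W = 7 (W = 3 + 4 = 7)
u(s) = -7 (u(s) = -1*7 = -7)
(-30 + 11)*u(-5) = (-30 + 11)*(-7) = -19*(-7) = 133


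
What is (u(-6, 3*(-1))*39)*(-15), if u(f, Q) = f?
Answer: 3510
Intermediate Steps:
(u(-6, 3*(-1))*39)*(-15) = -6*39*(-15) = -234*(-15) = 3510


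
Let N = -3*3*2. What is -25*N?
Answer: 450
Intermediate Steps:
N = -18 (N = -9*2 = -18)
-25*N = -25*(-18) = 450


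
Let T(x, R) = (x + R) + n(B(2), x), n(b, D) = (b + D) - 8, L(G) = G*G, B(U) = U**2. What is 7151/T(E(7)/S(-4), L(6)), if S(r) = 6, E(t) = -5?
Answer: 21453/91 ≈ 235.75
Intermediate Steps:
L(G) = G**2
n(b, D) = -8 + D + b (n(b, D) = (D + b) - 8 = -8 + D + b)
T(x, R) = -4 + R + 2*x (T(x, R) = (x + R) + (-8 + x + 2**2) = (R + x) + (-8 + x + 4) = (R + x) + (-4 + x) = -4 + R + 2*x)
7151/T(E(7)/S(-4), L(6)) = 7151/(-4 + 6**2 + 2*(-5/6)) = 7151/(-4 + 36 + 2*(-5*1/6)) = 7151/(-4 + 36 + 2*(-5/6)) = 7151/(-4 + 36 - 5/3) = 7151/(91/3) = 7151*(3/91) = 21453/91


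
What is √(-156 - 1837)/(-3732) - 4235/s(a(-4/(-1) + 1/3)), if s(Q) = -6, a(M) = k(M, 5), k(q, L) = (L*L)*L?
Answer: 4235/6 - I*√1993/3732 ≈ 705.83 - 0.011962*I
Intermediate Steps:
k(q, L) = L³ (k(q, L) = L²*L = L³)
a(M) = 125 (a(M) = 5³ = 125)
√(-156 - 1837)/(-3732) - 4235/s(a(-4/(-1) + 1/3)) = √(-156 - 1837)/(-3732) - 4235/(-6) = √(-1993)*(-1/3732) - 4235*(-⅙) = (I*√1993)*(-1/3732) + 4235/6 = -I*√1993/3732 + 4235/6 = 4235/6 - I*√1993/3732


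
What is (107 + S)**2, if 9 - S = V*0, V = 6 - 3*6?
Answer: 13456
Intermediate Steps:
V = -12 (V = 6 - 18 = -12)
S = 9 (S = 9 - (-12)*0 = 9 - 1*0 = 9 + 0 = 9)
(107 + S)**2 = (107 + 9)**2 = 116**2 = 13456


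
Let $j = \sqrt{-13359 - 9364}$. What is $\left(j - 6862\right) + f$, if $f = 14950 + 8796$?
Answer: $16884 + i \sqrt{22723} \approx 16884.0 + 150.74 i$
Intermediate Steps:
$f = 23746$
$j = i \sqrt{22723}$ ($j = \sqrt{-22723} = i \sqrt{22723} \approx 150.74 i$)
$\left(j - 6862\right) + f = \left(i \sqrt{22723} - 6862\right) + 23746 = \left(-6862 + i \sqrt{22723}\right) + 23746 = 16884 + i \sqrt{22723}$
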